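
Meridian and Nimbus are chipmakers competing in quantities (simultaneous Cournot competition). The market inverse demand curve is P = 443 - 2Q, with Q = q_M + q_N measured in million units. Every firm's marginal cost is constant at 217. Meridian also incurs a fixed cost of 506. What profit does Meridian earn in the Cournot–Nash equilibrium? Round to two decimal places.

A representative firm's profit is π_i = q_i(443 - 2Q) - 217q_i.
First-order condition (treating rivals' output as given): 226 - 4q_i - 2q_j = 0.
By symmetry each firm produces the same amount; substituting q_j = q_i yields q_i = 226/6 = 113/3.
Price P = 443 - 2·(226/3) = 877/3.
Meridian's profit: (877/3 - 217)·(113/3) - 506 = 2331.5556.

2331.56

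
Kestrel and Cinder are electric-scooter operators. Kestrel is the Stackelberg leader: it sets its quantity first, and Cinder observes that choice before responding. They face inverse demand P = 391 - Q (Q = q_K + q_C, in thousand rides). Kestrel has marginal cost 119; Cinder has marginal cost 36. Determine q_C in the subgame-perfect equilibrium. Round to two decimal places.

130.25

Solve by backward induction. Given q_K, the follower Cinder maximises π_C = (391 - q_K - q_C)q_C - 36q_C.
∂π_C/∂q_C = 355 - q_K - 2q_C = 0 gives the reaction function q_C = (355 - q_K)/2.
Kestrel substitutes q_C(q_K) into its own profit: π_K = q_K(391 - q_K - (355 - q_K)/2) - 119q_K = (427/2 - (1/2)q_K)q_K - 119q_K.
Leader FOC: 189/2 - q_K = 0, so q_K = 189/2.
Then q_C = (355 - 189/2)/2 = 521/4.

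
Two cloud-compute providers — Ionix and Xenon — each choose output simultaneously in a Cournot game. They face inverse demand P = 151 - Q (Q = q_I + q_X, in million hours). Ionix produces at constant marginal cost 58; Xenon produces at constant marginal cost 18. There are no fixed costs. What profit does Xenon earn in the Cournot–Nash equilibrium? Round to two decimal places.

Ionix's profit: π_I = (151 - Q)q_I - (58q_I). Setting ∂π_I/∂q_I = 0: 93 - 2q_I - (q_X) = 0.
Xenon's first-order condition: 133 - 2q_X - (q_I) = 0.
Best responses: q_I = (93 - q_X)/2, q_X = (133 - q_I)/2.
Solving the pair: q_I = 53/3, q_X = 173/3.
Price P = 151 - 226/3 = 227/3.
Xenon's profit: (227/3 - 18)·(173/3) = 3325.4444.

3325.44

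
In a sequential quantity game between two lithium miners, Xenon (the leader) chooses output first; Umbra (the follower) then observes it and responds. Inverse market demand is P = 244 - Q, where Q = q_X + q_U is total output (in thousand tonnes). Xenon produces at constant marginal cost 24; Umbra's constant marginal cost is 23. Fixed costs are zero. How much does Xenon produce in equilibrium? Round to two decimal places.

Solve by backward induction. Given q_X, the follower Umbra maximises π_U = (244 - q_X - q_U)q_U - 23q_U.
Setting the follower's marginal profit to zero, 221 - q_X - 2q_U = 0, i.e. q_U = (221 - q_X)/2.
The leader anticipates this reaction. Substituting into P = 244 - Q gives P = 267/2 - (1/2)q_X, so π_X = (267/2 - (1/2)q_X)q_X - 24q_X.
The leader's first-order condition 219/2 - q_X = 0 yields q_X = 219/2.
Then q_U = (221 - 219/2)/2 = 223/4.

109.50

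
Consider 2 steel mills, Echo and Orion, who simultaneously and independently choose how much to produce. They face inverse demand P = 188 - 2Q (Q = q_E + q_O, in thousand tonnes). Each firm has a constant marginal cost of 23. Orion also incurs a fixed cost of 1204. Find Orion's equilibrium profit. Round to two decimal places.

308.50

Each firm earns π_i = (188 - 2Q)q_i - 23q_i.
First-order condition (treating rivals' output as given): 165 - 4q_i - 2q_j = 0.
By symmetry each firm produces the same amount; substituting q_j = q_i yields q_i = 165/6 = 55/2.
Price P = 188 - 2·55 = 78.
Orion's profit: (78 - 23)·(55/2) - 1204 = 617/2.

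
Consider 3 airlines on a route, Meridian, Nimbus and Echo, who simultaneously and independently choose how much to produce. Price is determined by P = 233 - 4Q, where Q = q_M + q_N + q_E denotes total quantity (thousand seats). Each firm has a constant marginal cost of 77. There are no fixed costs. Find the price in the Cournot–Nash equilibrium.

Each firm earns π_i = (233 - 4Q)q_i - 77q_i.
First-order condition (treating rivals' output as given): 156 - 8q_i - 4·Σ_{j≠i} q_j = 0.
With identical firms every q_j equals q_i, so Σ_{j≠i} q_j = 2q_i and 156 = 16q_i, giving q_i = 39/4.
Total output Q = 117/4, so price P = 233 - 4·(117/4) = 116.

116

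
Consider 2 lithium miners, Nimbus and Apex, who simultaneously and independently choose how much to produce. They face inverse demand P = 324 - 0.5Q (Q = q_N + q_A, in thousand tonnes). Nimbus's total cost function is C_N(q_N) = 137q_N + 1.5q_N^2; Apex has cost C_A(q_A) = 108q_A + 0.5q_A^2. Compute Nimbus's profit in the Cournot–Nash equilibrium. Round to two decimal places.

Nimbus's profit: π_N = (324 - 0.5Q)q_N - (137q_N + (3/2)q_N²). Setting ∂π_N/∂q_N = 0: 187 - 4q_N - (1/2)(q_A) = 0.
Apex's first-order condition: 216 - 2q_A - (1/2)(q_N) = 0.
So q_N = (187 - (1/2)q_A)/4 and q_A = (216 - (1/2)q_N)/2.
Substituting one into the other gives q_N = 1064/31 and q_A = 99.4194.
Price P = 324 - (1/2)·133.7419 = 257.1290.
Nimbus's profit: 257.1290·(1064/31) - 137·(1064/31) - (3/2)(1064/31)² = 2356.0791.

2356.08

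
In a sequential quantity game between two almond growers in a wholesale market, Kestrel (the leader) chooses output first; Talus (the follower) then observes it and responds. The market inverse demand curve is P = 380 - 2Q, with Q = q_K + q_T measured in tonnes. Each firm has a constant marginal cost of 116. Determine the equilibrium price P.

182

The follower Talus best-responds to any q_K: π_T = (380 - 2Q)q_T - 116q_T.
Follower FOC: 264 - 2q_K - 4q_T = 0, so q_T(q_K) = (264 - 2q_K)/4.
Kestrel substitutes q_T(q_K) into its own profit: π_K = q_K(380 - 2q_K - (264 - 2q_K)/2) - 116q_K = (248 - q_K)q_K - 116q_K.
The leader's first-order condition 132 - 2q_K = 0 yields q_K = 66.
Then q_T = (264 - 2·66)/4 = 33.
Total output Q = 99, so price P = 380 - 2·99 = 182.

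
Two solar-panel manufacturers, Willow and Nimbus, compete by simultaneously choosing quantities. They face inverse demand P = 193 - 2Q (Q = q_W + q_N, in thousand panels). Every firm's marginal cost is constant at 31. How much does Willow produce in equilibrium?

27

Each firm earns π_i = (193 - 2Q)q_i - 31q_i.
Setting ∂π_i/∂q_i = 0 with rivals' quantities fixed: 162 - 4q_i - 2q_j = 0.
With identical firms every q_j equals q_i, so q_j = q_i and 162 = 6q_i, giving q_i = 27.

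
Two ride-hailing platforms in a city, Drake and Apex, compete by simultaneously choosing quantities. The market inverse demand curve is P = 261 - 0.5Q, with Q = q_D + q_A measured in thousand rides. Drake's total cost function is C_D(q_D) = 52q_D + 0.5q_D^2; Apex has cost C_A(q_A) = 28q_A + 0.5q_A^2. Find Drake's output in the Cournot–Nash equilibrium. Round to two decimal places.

Drake's profit: π_D = (261 - 0.5Q)q_D - (52q_D + (1/2)q_D²). Setting ∂π_D/∂q_D = 0: 209 - 2q_D - (1/2)(q_A) = 0.
Apex's first-order condition: 233 - 2q_A - (1/2)(q_D) = 0.
Rearranging gives the reaction functions q_D = (209 - (1/2)q_A)/2 and q_A = (233 - (1/2)q_D)/2.
Solving the pair: q_D = 402/5, q_A = 482/5.

80.40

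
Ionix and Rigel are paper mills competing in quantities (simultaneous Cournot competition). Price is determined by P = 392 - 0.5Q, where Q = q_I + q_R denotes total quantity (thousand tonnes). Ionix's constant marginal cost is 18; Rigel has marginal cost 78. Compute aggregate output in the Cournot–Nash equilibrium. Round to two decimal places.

Ionix's profit: π_I = (392 - 0.5Q)q_I - (18q_I). Setting ∂π_I/∂q_I = 0: 374 - q_I - (1/2)(q_R) = 0.
Rigel's profit: π_R = (392 - 0.5Q)q_R - (78q_R). Setting ∂π_R/∂q_R = 0: 314 - q_R - (1/2)(q_I) = 0.
So q_I = (374 - (1/2)q_R) and q_R = (314 - (1/2)q_I).
Solving the pair: q_I = 868/3, q_R = 508/3.
Total output Q = 868/3 + 508/3 = 1376/3.

458.67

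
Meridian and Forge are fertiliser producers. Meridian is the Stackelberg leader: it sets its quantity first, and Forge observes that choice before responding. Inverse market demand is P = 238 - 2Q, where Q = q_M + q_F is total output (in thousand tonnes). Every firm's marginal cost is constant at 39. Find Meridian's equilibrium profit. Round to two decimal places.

Solve by backward induction. Given q_M, the follower Forge maximises π_F = (238 - 2q_M - 2q_F)q_F - 39q_F.
Setting the follower's marginal profit to zero, 199 - 2q_M - 4q_F = 0, i.e. q_F = (199 - 2q_M)/4.
The leader anticipates this reaction. Substituting into P = 238 - 2Q gives P = 277/2 - q_M, so π_M = (277/2 - q_M)q_M - 39q_M.
Leader FOC: 199/2 - 2q_M = 0, so q_M = 199/4.
Then q_F = (199 - 2·(199/4))/4 = 199/8.
Price P = 238 - 2·(597/8) = 355/4.
Meridian's profit: (355/4 - 39)·(199/4) = 2475.0625.

2475.06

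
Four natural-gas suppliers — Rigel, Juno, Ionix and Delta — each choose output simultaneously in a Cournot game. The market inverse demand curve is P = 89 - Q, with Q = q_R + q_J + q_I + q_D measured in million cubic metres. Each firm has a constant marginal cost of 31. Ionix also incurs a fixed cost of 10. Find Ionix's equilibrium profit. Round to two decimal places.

A representative firm's profit is π_i = q_i(89 - Q) - 31q_i.
First-order condition (treating rivals' output as given): 58 - 2q_i - Σ_{j≠i} q_j = 0.
With identical firms every q_j equals q_i, so Σ_{j≠i} q_j = 3q_i and 58 = 5q_i, giving q_i = 58/5.
Price P = 89 - 232/5 = 213/5.
Ionix's profit: (213/5 - 31)·(58/5) - 10 = 124.5600.

124.56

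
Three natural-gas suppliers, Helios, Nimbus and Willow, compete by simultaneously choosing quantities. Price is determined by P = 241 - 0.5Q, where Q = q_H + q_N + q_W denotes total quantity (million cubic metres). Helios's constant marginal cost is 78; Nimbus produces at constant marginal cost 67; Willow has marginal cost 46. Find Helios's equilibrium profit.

Helios's profit: π_H = (241 - 0.5Q)q_H - (78q_H). Setting ∂π_H/∂q_H = 0: 163 - q_H - (1/2)(q_N + q_W) = 0.
Nimbus's profit: π_N = (241 - 0.5Q)q_N - (67q_N). Setting ∂π_N/∂q_N = 0: 174 - q_N - (1/2)(q_H + q_W) = 0.
Willow's profit: π_W = (241 - 0.5Q)q_W - (46q_W). Setting ∂π_W/∂q_W = 0: 195 - q_W - (1/2)(q_H + q_N) = 0.
Summing all 3 equations gives 532 − 2Q = 0, hence Q = 266.
Back-substituting: q_H = (163 − 133)/(1/2) = 60, q_N = (174 − 133)/(1/2) = 82, q_W = (195 − 133)/(1/2) = 124.
Price P = 241 - (1/2)·266 = 108.
Helios's profit: (108 - 78)·60 = 1800.

1800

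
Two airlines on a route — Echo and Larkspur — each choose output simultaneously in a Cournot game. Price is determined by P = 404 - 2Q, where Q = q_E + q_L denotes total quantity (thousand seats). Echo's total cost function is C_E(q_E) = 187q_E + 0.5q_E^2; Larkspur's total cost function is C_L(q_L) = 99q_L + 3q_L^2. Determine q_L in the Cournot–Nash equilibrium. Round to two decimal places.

Echo's profit: π_E = (404 - 2Q)q_E - (187q_E + (1/2)q_E²). Setting ∂π_E/∂q_E = 0: 217 - 5q_E - 2(q_L) = 0.
Larkspur's profit: π_L = (404 - 2Q)q_L - (99q_L + 3q_L²). Setting ∂π_L/∂q_L = 0: 305 - 10q_L - 2(q_E) = 0.
Best responses: q_E = (217 - 2q_L)/5, q_L = (305 - 2q_E)/10.
Solving the pair: q_E = 780/23, q_L = 1091/46.

23.72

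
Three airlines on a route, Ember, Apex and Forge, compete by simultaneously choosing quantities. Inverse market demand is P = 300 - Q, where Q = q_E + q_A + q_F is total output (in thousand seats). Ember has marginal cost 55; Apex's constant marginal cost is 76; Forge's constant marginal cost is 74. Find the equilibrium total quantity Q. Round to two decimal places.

173.75

Ember's profit: π_E = (300 - Q)q_E - (55q_E). Setting ∂π_E/∂q_E = 0: 245 - 2q_E - (q_A + q_F) = 0.
Apex's first-order condition: 224 - 2q_A - (q_E + q_F) = 0.
Forge's profit: π_F = (300 - Q)q_F - (74q_F). Setting ∂π_F/∂q_F = 0: 226 - 2q_F - (q_E + q_A) = 0.
Adding the 3 conditions: 695 − 2Q − 2Q = 0, i.e. Q = 695/4.
Back-substituting: q_E = (245 − 695/4) = 285/4, q_A = (224 − 695/4) = 201/4, q_F = (226 − 695/4) = 209/4.
Total output Q = 285/4 + 201/4 + 209/4 = 695/4.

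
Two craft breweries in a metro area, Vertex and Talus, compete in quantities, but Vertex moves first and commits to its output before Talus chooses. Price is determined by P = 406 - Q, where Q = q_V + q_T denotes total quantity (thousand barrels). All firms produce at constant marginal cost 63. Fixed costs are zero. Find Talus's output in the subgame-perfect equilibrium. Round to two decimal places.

Solve by backward induction. Given q_V, the follower Talus maximises π_T = (406 - q_V - q_T)q_T - 63q_T.
Setting the follower's marginal profit to zero, 343 - q_V - 2q_T = 0, i.e. q_T = (343 - q_V)/2.
The leader anticipates this reaction. Substituting into P = 406 - Q gives P = 469/2 - (1/2)q_V, so π_V = (469/2 - (1/2)q_V)q_V - 63q_V.
Leader FOC: 343/2 - q_V = 0, so q_V = 343/2.
Then q_T = (343 - 343/2)/2 = 343/4.

85.75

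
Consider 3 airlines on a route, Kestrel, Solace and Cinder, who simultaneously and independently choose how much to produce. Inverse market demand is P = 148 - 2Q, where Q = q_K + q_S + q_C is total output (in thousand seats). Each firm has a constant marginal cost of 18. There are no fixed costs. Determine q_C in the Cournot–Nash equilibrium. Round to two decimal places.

16.25

Each firm earns π_i = (148 - 2Q)q_i - 18q_i.
Setting ∂π_i/∂q_i = 0 with rivals' quantities fixed: 130 - 4q_i - 2·Σ_{j≠i} q_j = 0.
By symmetry each firm produces the same amount; substituting Σ_{j≠i} q_j = 2q_i yields q_i = 130/8 = 65/4.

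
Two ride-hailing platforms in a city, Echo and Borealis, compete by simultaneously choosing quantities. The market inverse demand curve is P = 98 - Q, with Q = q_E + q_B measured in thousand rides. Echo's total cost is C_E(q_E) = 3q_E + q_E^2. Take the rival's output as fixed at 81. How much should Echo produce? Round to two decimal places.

With the rival's output fixed at 81, Echo's profit is π_E = (98 - 81 - q_E)q_E - (3q_E + q_E²) = (17 - q_E)q_E - (3q_E + q_E²).
∂π_E/∂q_E = 14 - 4q_E = 0, so q_E = 7/2.

3.50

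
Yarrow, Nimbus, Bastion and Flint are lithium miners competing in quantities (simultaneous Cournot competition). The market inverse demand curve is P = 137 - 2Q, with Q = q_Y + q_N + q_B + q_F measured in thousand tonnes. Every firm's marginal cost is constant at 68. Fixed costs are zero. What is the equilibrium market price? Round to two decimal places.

81.80

A representative firm's profit is π_i = q_i(137 - 2Q) - 68q_i.
Setting ∂π_i/∂q_i = 0 with rivals' quantities fixed: 69 - 4q_i - 2·Σ_{j≠i} q_j = 0.
With identical firms every q_j equals q_i, so Σ_{j≠i} q_j = 3q_i and 69 = 10q_i, giving q_i = 69/10.
Total output Q = 138/5, so price P = 137 - 2·(138/5) = 409/5.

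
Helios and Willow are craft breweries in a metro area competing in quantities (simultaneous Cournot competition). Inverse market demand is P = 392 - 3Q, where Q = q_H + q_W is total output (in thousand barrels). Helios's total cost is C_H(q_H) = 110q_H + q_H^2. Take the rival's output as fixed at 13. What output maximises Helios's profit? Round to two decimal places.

30.38

With the rival's output fixed at 13, Helios's profit is π_H = (392 - 3·13 - 3q_H)q_H - (110q_H + q_H²) = (353 - 3q_H)q_H - (110q_H + q_H²).
∂π_H/∂q_H = 243 - 8q_H = 0, so q_H = 243/8.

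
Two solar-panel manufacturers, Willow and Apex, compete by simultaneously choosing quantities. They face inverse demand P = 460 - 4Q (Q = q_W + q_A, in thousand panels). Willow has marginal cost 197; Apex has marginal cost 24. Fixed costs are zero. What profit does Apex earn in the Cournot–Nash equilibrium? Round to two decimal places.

Willow's profit: π_W = (460 - 4Q)q_W - (197q_W). Setting ∂π_W/∂q_W = 0: 263 - 8q_W - 4(q_A) = 0.
Apex's first-order condition: 436 - 8q_A - 4(q_W) = 0.
Best responses: q_W = (263 - 4q_A)/8, q_A = (436 - 4q_W)/8.
Substituting one into the other gives q_W = 15/2 and q_A = 203/4.
Price P = 460 - 4·(233/4) = 227.
Apex's profit: (227 - 24)·(203/4) = 10302.2500.

10302.25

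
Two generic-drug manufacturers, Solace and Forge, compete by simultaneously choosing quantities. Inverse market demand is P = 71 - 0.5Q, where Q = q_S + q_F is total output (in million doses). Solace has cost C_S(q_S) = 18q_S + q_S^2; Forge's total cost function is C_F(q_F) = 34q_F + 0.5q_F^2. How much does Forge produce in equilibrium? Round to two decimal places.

Solace's profit: π_S = (71 - 0.5Q)q_S - (18q_S + q_S²). Setting ∂π_S/∂q_S = 0: 53 - 3q_S - (1/2)(q_F) = 0.
Forge's profit: π_F = (71 - 0.5Q)q_F - (34q_F + (1/2)q_F²). Setting ∂π_F/∂q_F = 0: 37 - 2q_F - (1/2)(q_S) = 0.
So q_S = (53 - (1/2)q_F)/3 and q_F = (37 - (1/2)q_S)/2.
Substituting one into the other gives q_S = 350/23 and q_F = 338/23.

14.70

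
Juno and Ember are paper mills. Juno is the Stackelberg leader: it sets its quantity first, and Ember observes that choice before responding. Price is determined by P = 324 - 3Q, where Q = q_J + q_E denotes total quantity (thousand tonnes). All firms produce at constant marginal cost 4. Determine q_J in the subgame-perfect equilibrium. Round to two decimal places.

Solve by backward induction. Given q_J, the follower Ember maximises π_E = (324 - 3q_J - 3q_E)q_E - 4q_E.
∂π_E/∂q_E = 320 - 3q_J - 6q_E = 0 gives the reaction function q_E = (320 - 3q_J)/6.
Juno substitutes q_E(q_J) into its own profit: π_J = q_J(324 - 3q_J - (320 - 3q_J)/2) - 4q_J = (164 - (3/2)q_J)q_J - 4q_J.
Leader FOC: 160 - 3q_J = 0, so q_J = 160/3.
Then q_E = (320 - 3·(160/3))/6 = 80/3.

53.33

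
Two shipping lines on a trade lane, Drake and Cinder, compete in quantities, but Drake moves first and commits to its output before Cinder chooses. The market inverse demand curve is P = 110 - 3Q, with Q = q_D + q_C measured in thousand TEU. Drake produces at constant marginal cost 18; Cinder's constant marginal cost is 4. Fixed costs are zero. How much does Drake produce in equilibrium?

The follower Cinder best-responds to any q_D: π_C = (110 - 3Q)q_C - 4q_C.
Follower FOC: 106 - 3q_D - 6q_C = 0, so q_C(q_D) = (106 - 3q_D)/6.
Drake substitutes q_C(q_D) into its own profit: π_D = q_D(110 - 3q_D - (106 - 3q_D)/2) - 18q_D = (57 - (3/2)q_D)q_D - 18q_D.
Maximising: ∂π_D/∂q_D = 39 - 3q_D = 0, giving q_D = 13.
Then q_C = (106 - 3·13)/6 = 67/6.

13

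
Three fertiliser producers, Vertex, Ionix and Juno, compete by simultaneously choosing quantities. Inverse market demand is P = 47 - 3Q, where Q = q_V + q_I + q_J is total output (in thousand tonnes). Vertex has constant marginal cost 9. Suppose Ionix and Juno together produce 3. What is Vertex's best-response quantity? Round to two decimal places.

With rivals' combined output fixed at 3, Vertex's profit is π_V = (47 - 3·3 - 3q_V)q_V - (9q_V) = (38 - 3q_V)q_V - (9q_V).
∂π_V/∂q_V = 29 - 6q_V = 0, so q_V = 29/6.

4.83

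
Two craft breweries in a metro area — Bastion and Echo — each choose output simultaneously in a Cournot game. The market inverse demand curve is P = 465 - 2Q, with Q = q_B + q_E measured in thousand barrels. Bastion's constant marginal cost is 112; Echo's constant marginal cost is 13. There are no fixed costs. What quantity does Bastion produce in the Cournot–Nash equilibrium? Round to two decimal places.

42.33

Bastion's profit: π_B = (465 - 2Q)q_B - (112q_B). Setting ∂π_B/∂q_B = 0: 353 - 4q_B - 2(q_E) = 0.
Echo's profit: π_E = (465 - 2Q)q_E - (13q_E). Setting ∂π_E/∂q_E = 0: 452 - 4q_E - 2(q_B) = 0.
Rearranging gives the reaction functions q_B = (353 - 2q_E)/4 and q_E = (452 - 2q_B)/4.
Solving the pair: q_B = 127/3, q_E = 551/6.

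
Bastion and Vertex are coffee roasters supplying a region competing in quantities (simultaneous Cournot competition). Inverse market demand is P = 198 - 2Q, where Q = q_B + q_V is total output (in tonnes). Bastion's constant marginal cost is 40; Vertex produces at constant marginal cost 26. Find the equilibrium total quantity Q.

Bastion's profit: π_B = (198 - 2Q)q_B - (40q_B). Setting ∂π_B/∂q_B = 0: 158 - 4q_B - 2(q_V) = 0.
Vertex's profit: π_V = (198 - 2Q)q_V - (26q_V). Setting ∂π_V/∂q_V = 0: 172 - 4q_V - 2(q_B) = 0.
So q_B = (158 - 2q_V)/4 and q_V = (172 - 2q_B)/4.
Substituting one into the other gives q_B = 24 and q_V = 31.
Total output Q = 24 + 31 = 55.

55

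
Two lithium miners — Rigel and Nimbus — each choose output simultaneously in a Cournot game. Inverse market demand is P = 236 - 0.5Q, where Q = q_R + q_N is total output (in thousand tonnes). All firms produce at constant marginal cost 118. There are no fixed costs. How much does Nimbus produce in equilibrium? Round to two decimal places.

78.67

A representative firm's profit is π_i = q_i(236 - 0.5Q) - 118q_i.
Setting ∂π_i/∂q_i = 0 with rivals' quantities fixed: 118 - q_i - (1/2)q_j = 0.
By symmetry each firm produces the same amount; substituting q_j = q_i yields q_i = 118/(3/2) = 236/3.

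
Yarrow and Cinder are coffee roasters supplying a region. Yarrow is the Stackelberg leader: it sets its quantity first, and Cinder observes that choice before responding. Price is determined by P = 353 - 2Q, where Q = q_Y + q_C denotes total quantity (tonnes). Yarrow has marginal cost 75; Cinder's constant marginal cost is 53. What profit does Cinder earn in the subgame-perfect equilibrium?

The follower Cinder best-responds to any q_Y: π_C = (353 - 2Q)q_C - 53q_C.
Setting the follower's marginal profit to zero, 300 - 2q_Y - 4q_C = 0, i.e. q_C = (300 - 2q_Y)/4.
Yarrow substitutes q_C(q_Y) into its own profit: π_Y = q_Y(353 - 2q_Y - (300 - 2q_Y)/2) - 75q_Y = (203 - q_Y)q_Y - 75q_Y.
The leader's first-order condition 128 - 2q_Y = 0 yields q_Y = 64.
Then q_C = (300 - 2·64)/4 = 43.
Price P = 353 - 2·107 = 139.
Cinder's profit: (139 - 53)·43 = 3698.

3698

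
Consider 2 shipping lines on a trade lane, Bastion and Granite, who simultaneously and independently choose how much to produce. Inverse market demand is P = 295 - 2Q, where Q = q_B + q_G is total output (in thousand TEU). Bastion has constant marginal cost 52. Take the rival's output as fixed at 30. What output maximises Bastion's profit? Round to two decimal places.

45.75

With the rival's output fixed at 30, Bastion's profit is π_B = (295 - 2·30 - 2q_B)q_B - (52q_B) = (235 - 2q_B)q_B - (52q_B).
∂π_B/∂q_B = 183 - 4q_B = 0, so q_B = 183/4.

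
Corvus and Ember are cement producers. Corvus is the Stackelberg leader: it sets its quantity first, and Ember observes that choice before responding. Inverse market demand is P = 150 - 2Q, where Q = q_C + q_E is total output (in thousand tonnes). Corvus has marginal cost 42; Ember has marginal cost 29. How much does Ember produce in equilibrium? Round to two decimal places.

Solve by backward induction. Given q_C, the follower Ember maximises π_E = (150 - 2q_C - 2q_E)q_E - 29q_E.
∂π_E/∂q_E = 121 - 2q_C - 4q_E = 0 gives the reaction function q_E = (121 - 2q_C)/4.
Corvus substitutes q_E(q_C) into its own profit: π_C = q_C(150 - 2q_C - (121 - 2q_C)/2) - 42q_C = (179/2 - q_C)q_C - 42q_C.
Leader FOC: 95/2 - 2q_C = 0, so q_C = 95/4.
Then q_E = (121 - 2·(95/4))/4 = 147/8.

18.38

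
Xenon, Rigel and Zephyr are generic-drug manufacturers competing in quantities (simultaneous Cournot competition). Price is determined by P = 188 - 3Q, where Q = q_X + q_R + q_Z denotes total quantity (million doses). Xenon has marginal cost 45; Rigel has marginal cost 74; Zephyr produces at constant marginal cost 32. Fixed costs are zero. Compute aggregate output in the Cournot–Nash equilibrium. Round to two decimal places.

Xenon's profit: π_X = (188 - 3Q)q_X - (45q_X). Setting ∂π_X/∂q_X = 0: 143 - 6q_X - 3(q_R + q_Z) = 0.
Rigel's first-order condition: 114 - 6q_R - 3(q_X + q_Z) = 0.
Zephyr's profit: π_Z = (188 - 3Q)q_Z - (32q_Z). Setting ∂π_Z/∂q_Z = 0: 156 - 6q_Z - 3(q_X + q_R) = 0.
Adding the 3 first-order conditions: 413 − 12Q = 0, so Q = 413/12.
Back-substituting: q_X = (143 − 413/4)/3 = 53/4, q_R = (114 − 413/4)/3 = 43/12, q_Z = (156 − 413/4)/3 = 211/12.
Total output Q = 53/4 + 43/12 + 211/12 = 413/12.

34.42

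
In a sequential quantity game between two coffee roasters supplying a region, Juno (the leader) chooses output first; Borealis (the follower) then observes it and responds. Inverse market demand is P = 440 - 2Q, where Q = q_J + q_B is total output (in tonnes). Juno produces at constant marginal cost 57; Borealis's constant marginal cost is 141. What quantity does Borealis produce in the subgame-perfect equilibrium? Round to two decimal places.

Solve by backward induction. Given q_J, the follower Borealis maximises π_B = (440 - 2q_J - 2q_B)q_B - 141q_B.
Follower FOC: 299 - 2q_J - 4q_B = 0, so q_B(q_J) = (299 - 2q_J)/4.
Juno substitutes q_B(q_J) into its own profit: π_J = q_J(440 - 2q_J - (299 - 2q_J)/2) - 57q_J = (581/2 - q_J)q_J - 57q_J.
Leader FOC: 467/2 - 2q_J = 0, so q_J = 467/4.
Then q_B = (299 - 2·(467/4))/4 = 131/8.

16.38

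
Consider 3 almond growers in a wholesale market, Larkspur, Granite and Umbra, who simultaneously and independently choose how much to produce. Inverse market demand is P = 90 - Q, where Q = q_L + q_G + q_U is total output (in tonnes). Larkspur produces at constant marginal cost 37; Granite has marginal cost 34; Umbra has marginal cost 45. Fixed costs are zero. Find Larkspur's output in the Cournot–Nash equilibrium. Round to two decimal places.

14.50

Larkspur's profit: π_L = (90 - Q)q_L - (37q_L). Setting ∂π_L/∂q_L = 0: 53 - 2q_L - (q_G + q_U) = 0.
Granite's profit: π_G = (90 - Q)q_G - (34q_G). Setting ∂π_G/∂q_G = 0: 56 - 2q_G - (q_L + q_U) = 0.
Umbra's profit: π_U = (90 - Q)q_U - (45q_U). Setting ∂π_U/∂q_U = 0: 45 - 2q_U - (q_L + q_G) = 0.
Adding the 3 first-order conditions: 154 − 4Q = 0, so Q = 77/2.
Back-substituting: q_L = (53 − 77/2) = 29/2, q_G = (56 − 77/2) = 35/2, q_U = (45 − 77/2) = 13/2.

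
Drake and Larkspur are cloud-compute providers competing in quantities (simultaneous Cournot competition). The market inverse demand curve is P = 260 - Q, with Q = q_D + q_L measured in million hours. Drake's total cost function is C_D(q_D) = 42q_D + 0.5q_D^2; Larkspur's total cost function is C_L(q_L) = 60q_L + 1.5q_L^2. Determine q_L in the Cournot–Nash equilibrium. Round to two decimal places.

27.29

Drake's profit: π_D = (260 - Q)q_D - (42q_D + (1/2)q_D²). Setting ∂π_D/∂q_D = 0: 218 - 3q_D - (q_L) = 0.
Larkspur's profit: π_L = (260 - Q)q_L - (60q_L + (3/2)q_L²). Setting ∂π_L/∂q_L = 0: 200 - 5q_L - (q_D) = 0.
So q_D = (218 - q_L)/3 and q_L = (200 - q_D)/5.
Solving the pair: q_D = 445/7, q_L = 191/7.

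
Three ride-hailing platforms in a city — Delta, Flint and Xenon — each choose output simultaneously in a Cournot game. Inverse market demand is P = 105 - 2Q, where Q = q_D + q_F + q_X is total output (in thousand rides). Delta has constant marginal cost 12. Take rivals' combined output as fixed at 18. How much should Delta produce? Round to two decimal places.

With rivals' combined output fixed at 18, Delta's profit is π_D = (105 - 2·18 - 2q_D)q_D - (12q_D) = (69 - 2q_D)q_D - (12q_D).
∂π_D/∂q_D = 57 - 4q_D = 0, so q_D = 57/4.

14.25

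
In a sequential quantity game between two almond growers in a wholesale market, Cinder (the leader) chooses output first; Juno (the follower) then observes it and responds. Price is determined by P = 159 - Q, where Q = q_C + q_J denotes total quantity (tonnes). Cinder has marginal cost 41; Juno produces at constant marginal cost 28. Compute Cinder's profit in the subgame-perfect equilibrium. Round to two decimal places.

The follower Juno best-responds to any q_C: π_J = (159 - Q)q_J - 28q_J.
Setting the follower's marginal profit to zero, 131 - q_C - 2q_J = 0, i.e. q_J = (131 - q_C)/2.
The leader anticipates this reaction. Substituting into P = 159 - Q gives P = 187/2 - (1/2)q_C, so π_C = (187/2 - (1/2)q_C)q_C - 41q_C.
Leader FOC: 105/2 - q_C = 0, so q_C = 105/2.
Then q_J = (131 - 105/2)/2 = 157/4.
Price P = 159 - 367/4 = 269/4.
Cinder's profit: (269/4 - 41)·(105/2) = 1378.1250.

1378.13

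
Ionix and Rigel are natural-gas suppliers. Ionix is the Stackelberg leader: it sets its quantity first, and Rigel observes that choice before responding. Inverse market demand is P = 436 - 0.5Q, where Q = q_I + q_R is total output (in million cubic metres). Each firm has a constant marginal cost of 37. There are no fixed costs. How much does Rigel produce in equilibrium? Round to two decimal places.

199.50

Solve by backward induction. Given q_I, the follower Rigel maximises π_R = (436 - (1/2)q_I - (1/2)q_R)q_R - 37q_R.
Follower FOC: 399 - (1/2)q_I - q_R = 0, so q_R(q_I) = (399 - (1/2)q_I).
Ionix substitutes q_R(q_I) into its own profit: π_I = q_I(436 - (1/2)q_I - (399 - (1/2)q_I)/2) - 37q_I = (473/2 - (1/4)q_I)q_I - 37q_I.
Leader FOC: 399/2 - (1/2)q_I = 0, so q_I = 399.
Then q_R = (399 - (1/2)·399) = 399/2.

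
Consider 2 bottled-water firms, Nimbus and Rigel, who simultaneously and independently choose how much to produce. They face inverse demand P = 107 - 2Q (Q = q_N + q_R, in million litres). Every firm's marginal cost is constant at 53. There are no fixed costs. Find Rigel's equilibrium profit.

Each firm earns π_i = (107 - 2Q)q_i - 53q_i.
Setting ∂π_i/∂q_i = 0 with rivals' quantities fixed: 54 - 4q_i - 2q_j = 0.
By symmetry each firm produces the same amount; substituting q_j = q_i yields q_i = 54/6 = 9.
Price P = 107 - 2·18 = 71.
Rigel's profit: (71 - 53)·9 = 162.

162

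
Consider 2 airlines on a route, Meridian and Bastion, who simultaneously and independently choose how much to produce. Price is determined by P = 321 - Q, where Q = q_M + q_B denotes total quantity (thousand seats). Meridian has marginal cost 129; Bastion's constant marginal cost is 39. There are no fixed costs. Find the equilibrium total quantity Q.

158

Meridian's profit: π_M = (321 - Q)q_M - (129q_M). Setting ∂π_M/∂q_M = 0: 192 - 2q_M - (q_B) = 0.
Bastion's first-order condition: 282 - 2q_B - (q_M) = 0.
Best responses: q_M = (192 - q_B)/2, q_B = (282 - q_M)/2.
Solving the pair: q_M = 34, q_B = 124.
Total output Q = 34 + 124 = 158.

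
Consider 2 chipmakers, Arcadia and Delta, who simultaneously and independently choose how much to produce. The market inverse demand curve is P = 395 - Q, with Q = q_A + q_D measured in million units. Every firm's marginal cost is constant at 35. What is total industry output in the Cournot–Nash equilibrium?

A representative firm's profit is π_i = q_i(395 - Q) - 35q_i.
First-order condition (treating rivals' output as given): 360 - 2q_i - q_j = 0.
With identical firms every q_j equals q_i, so q_j = q_i and 360 = 3q_i, giving q_i = 120.
Total output Q = 120 + 120 = 240.

240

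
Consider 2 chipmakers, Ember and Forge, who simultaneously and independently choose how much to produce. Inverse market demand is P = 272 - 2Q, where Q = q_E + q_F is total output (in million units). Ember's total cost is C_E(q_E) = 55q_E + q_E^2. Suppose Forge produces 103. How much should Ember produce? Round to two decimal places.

With the rival's output fixed at 103, Ember's profit is π_E = (272 - 2·103 - 2q_E)q_E - (55q_E + q_E²) = (66 - 2q_E)q_E - (55q_E + q_E²).
∂π_E/∂q_E = 11 - 6q_E = 0, so q_E = 11/6.

1.83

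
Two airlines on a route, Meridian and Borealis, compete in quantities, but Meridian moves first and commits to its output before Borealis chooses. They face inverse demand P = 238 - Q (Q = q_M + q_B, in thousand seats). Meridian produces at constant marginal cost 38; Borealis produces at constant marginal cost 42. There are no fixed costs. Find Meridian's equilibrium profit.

The follower Borealis best-responds to any q_M: π_B = (238 - Q)q_B - 42q_B.
Follower FOC: 196 - q_M - 2q_B = 0, so q_B(q_M) = (196 - q_M)/2.
Meridian substitutes q_B(q_M) into its own profit: π_M = q_M(238 - q_M - (196 - q_M)/2) - 38q_M = (140 - (1/2)q_M)q_M - 38q_M.
The leader's first-order condition 102 - q_M = 0 yields q_M = 102.
Then q_B = (196 - 102)/2 = 47.
Price P = 238 - 149 = 89.
Meridian's profit: (89 - 38)·102 = 5202.

5202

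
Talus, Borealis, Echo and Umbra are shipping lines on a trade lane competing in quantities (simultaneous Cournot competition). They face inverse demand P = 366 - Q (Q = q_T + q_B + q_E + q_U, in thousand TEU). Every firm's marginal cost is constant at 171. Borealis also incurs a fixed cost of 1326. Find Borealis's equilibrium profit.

A representative firm's profit is π_i = q_i(366 - Q) - 171q_i.
Setting ∂π_i/∂q_i = 0 with rivals' quantities fixed: 195 - 2q_i - Σ_{j≠i} q_j = 0.
By symmetry each firm produces the same amount; substituting Σ_{j≠i} q_j = 3q_i yields q_i = 195/5 = 39.
Price P = 366 - 156 = 210.
Borealis's profit: (210 - 171)·39 - 1326 = 195.

195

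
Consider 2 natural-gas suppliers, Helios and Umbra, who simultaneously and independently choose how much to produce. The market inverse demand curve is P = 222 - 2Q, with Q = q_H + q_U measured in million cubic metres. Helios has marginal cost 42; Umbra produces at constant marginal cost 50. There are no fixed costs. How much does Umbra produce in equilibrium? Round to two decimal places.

27.33

Helios's profit: π_H = (222 - 2Q)q_H - (42q_H). Setting ∂π_H/∂q_H = 0: 180 - 4q_H - 2(q_U) = 0.
Umbra's first-order condition: 172 - 4q_U - 2(q_H) = 0.
So q_H = (180 - 2q_U)/4 and q_U = (172 - 2q_H)/4.
Substituting one into the other gives q_H = 94/3 and q_U = 82/3.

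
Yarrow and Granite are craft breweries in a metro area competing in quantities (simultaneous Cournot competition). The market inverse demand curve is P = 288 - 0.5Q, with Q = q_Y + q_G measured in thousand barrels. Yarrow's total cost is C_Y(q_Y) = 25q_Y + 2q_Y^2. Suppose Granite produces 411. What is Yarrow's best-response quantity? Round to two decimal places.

11.50

With the rival's output fixed at 411, Yarrow's profit is π_Y = (288 - (1/2)·411 - (1/2)q_Y)q_Y - (25q_Y + 2q_Y²) = (165/2 - (1/2)q_Y)q_Y - (25q_Y + 2q_Y²).
∂π_Y/∂q_Y = 115/2 - 5q_Y = 0, so q_Y = 23/2.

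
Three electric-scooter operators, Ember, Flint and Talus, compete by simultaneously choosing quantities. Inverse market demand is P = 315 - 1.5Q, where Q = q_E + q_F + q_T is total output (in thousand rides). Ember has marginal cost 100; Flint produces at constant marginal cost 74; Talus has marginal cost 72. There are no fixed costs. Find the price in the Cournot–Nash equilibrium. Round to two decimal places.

140.25

Ember's profit: π_E = (315 - 1.5Q)q_E - (100q_E). Setting ∂π_E/∂q_E = 0: 215 - 3q_E - (3/2)(q_F + q_T) = 0.
Flint's profit: π_F = (315 - 1.5Q)q_F - (74q_F). Setting ∂π_F/∂q_F = 0: 241 - 3q_F - (3/2)(q_E + q_T) = 0.
Talus's profit: π_T = (315 - 1.5Q)q_T - (72q_T). Setting ∂π_T/∂q_T = 0: 243 - 3q_T - (3/2)(q_E + q_F) = 0.
Summing all 3 equations gives 699 − 6Q = 0, hence Q = 233/2.
Back-substituting: q_E = (215 − 699/4)/(3/2) = 161/6, q_F = (241 − 699/4)/(3/2) = 265/6, q_T = (243 − 699/4)/(3/2) = 91/2.
Total output Q = 233/2, so price P = 315 - (3/2)·(233/2) = 561/4.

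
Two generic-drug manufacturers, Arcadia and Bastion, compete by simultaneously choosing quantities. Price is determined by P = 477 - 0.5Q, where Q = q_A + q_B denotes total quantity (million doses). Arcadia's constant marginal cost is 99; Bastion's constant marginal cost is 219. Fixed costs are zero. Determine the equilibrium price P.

Arcadia's profit: π_A = (477 - 0.5Q)q_A - (99q_A). Setting ∂π_A/∂q_A = 0: 378 - q_A - (1/2)(q_B) = 0.
Bastion's profit: π_B = (477 - 0.5Q)q_B - (219q_B). Setting ∂π_B/∂q_B = 0: 258 - q_B - (1/2)(q_A) = 0.
Best responses: q_A = (378 - (1/2)q_B), q_B = (258 - (1/2)q_A).
Solving the pair: q_A = 332, q_B = 92.
Total output Q = 424, so price P = 477 - (1/2)·424 = 265.

265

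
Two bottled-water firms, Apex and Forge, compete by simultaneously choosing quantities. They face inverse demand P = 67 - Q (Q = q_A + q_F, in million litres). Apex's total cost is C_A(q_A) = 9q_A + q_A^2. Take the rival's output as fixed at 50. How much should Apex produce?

2

With the rival's output fixed at 50, Apex's profit is π_A = (67 - 50 - q_A)q_A - (9q_A + q_A²) = (17 - q_A)q_A - (9q_A + q_A²).
∂π_A/∂q_A = 8 - 4q_A = 0, so q_A = 2.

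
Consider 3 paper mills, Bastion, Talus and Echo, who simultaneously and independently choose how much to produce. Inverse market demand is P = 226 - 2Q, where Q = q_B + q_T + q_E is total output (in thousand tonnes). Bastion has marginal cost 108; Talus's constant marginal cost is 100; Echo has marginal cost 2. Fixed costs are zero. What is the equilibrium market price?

109

Bastion's profit: π_B = (226 - 2Q)q_B - (108q_B). Setting ∂π_B/∂q_B = 0: 118 - 4q_B - 2(q_T + q_E) = 0.
Talus's profit: π_T = (226 - 2Q)q_T - (100q_T). Setting ∂π_T/∂q_T = 0: 126 - 4q_T - 2(q_B + q_E) = 0.
Echo's first-order condition: 224 - 4q_E - 2(q_B + q_T) = 0.
Adding the 3 conditions: 468 − 4Q − 4Q = 0, i.e. Q = 117/2.
Back-substituting: q_B = (118 − 117)/2 = 1/2, q_T = (126 − 117)/2 = 9/2, q_E = (224 − 117)/2 = 107/2.
Total output Q = 117/2, so price P = 226 - 2·(117/2) = 109.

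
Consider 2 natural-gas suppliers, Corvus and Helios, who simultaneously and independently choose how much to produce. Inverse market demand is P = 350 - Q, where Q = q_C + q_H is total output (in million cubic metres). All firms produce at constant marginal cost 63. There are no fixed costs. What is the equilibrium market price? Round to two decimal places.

158.67

A representative firm's profit is π_i = q_i(350 - Q) - 63q_i.
First-order condition (treating rivals' output as given): 287 - 2q_i - q_j = 0.
By symmetry each firm produces the same amount; substituting q_j = q_i yields q_i = 287/3.
Total output Q = 574/3, so price P = 350 - 574/3 = 476/3.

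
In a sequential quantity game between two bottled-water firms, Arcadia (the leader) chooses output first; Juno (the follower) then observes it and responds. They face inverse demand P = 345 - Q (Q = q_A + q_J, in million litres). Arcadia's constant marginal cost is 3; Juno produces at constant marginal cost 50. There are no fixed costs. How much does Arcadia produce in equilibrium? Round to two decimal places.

Solve by backward induction. Given q_A, the follower Juno maximises π_J = (345 - q_A - q_J)q_J - 50q_J.
Follower FOC: 295 - q_A - 2q_J = 0, so q_J(q_A) = (295 - q_A)/2.
Arcadia substitutes q_J(q_A) into its own profit: π_A = q_A(345 - q_A - (295 - q_A)/2) - 3q_A = (395/2 - (1/2)q_A)q_A - 3q_A.
Leader FOC: 389/2 - q_A = 0, so q_A = 389/2.
Then q_J = (295 - 389/2)/2 = 201/4.

194.50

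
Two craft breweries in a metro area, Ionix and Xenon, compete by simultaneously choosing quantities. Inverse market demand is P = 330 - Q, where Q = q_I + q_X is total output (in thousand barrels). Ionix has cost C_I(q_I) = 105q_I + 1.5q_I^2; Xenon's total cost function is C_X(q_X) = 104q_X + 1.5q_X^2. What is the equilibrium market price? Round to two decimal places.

254.83

Ionix's profit: π_I = (330 - Q)q_I - (105q_I + (3/2)q_I²). Setting ∂π_I/∂q_I = 0: 225 - 5q_I - (q_X) = 0.
Xenon's profit: π_X = (330 - Q)q_X - (104q_X + (3/2)q_X²). Setting ∂π_X/∂q_X = 0: 226 - 5q_X - (q_I) = 0.
Best responses: q_I = (225 - q_X)/5, q_X = (226 - q_I)/5.
Solving the pair: q_I = 899/24, q_X = 905/24.
Total output Q = 451/6, so price P = 330 - 451/6 = 1529/6.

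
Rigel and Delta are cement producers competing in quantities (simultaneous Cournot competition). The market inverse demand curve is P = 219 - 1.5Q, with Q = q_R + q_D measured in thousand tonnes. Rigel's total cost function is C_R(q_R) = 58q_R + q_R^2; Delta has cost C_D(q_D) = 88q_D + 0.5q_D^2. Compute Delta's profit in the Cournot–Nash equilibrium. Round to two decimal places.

1085.39

Rigel's profit: π_R = (219 - 1.5Q)q_R - (58q_R + q_R²). Setting ∂π_R/∂q_R = 0: 161 - 5q_R - (3/2)(q_D) = 0.
Delta's first-order condition: 131 - 4q_D - (3/2)(q_R) = 0.
Best responses: q_R = (161 - (3/2)q_D)/5, q_D = (131 - (3/2)q_R)/4.
Substituting one into the other gives q_R = 1790/71 and q_D = 1654/71.
Price P = 219 - (3/2)·48.5070 = 146.2394.
Delta's profit: 146.2394·(1654/71) - 88·(1654/71) - (1/2)(1654/71)² = 1085.3862.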